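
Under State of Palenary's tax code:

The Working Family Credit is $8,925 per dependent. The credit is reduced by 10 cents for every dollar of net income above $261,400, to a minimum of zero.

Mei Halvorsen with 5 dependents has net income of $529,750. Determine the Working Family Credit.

$17,790

Working Family Credit: base = 5 × $8,925 = $44,625. 10% of the $268,350 excess over $261,400 is $26,835; credit = $44,625 − $26,835 = $17,790.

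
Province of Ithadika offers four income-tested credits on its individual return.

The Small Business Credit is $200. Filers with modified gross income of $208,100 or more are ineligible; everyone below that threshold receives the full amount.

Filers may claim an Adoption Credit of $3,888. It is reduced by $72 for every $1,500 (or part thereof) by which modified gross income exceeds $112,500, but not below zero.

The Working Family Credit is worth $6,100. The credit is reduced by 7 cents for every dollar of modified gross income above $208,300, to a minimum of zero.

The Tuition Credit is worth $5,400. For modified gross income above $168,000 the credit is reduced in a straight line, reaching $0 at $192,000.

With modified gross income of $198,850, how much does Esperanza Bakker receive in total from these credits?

Small Business Credit: $198,850 is below the $208,100 cutoff, so the full $200 applies.
Adoption Credit: income exceeds $112,500 by $86,350 → 58 increments × $72 = $4,176 ≥ base, so the credit is $0.
Working Family Credit: $198,850 is at or below the $208,300 threshold, so the full $6,100 applies.
Tuition Credit: $198,850 is at or above $192,000, so the credit is $0.
Total: $200 + $0 + $6,100 + $0 = $6,300.

$6,300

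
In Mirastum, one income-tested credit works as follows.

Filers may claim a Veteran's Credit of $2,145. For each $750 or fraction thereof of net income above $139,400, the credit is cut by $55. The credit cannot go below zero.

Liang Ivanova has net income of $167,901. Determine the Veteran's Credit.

Veteran's Credit: income exceeds $139,400 by $28,501 → 39 increments × $55 = $2,145 ≥ base, so the credit is $0.

$0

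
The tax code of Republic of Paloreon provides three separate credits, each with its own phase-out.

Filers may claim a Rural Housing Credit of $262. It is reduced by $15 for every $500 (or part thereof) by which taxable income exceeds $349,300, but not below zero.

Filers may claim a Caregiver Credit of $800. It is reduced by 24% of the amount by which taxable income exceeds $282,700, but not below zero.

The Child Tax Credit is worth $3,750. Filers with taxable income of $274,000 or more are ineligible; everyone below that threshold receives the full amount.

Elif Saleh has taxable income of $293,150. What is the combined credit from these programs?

Rural Housing Credit: $293,150 is at or below the $349,300 threshold, so the full $262 applies.
Caregiver Credit: 24% of the $10,450 excess over $282,700 is $2,508 ≥ base, so the credit is $0.
Child Tax Credit: $293,150 meets or exceeds the $274,000 cutoff, so the credit is $0.
Total: $262 + $0 + $0 = $262.

$262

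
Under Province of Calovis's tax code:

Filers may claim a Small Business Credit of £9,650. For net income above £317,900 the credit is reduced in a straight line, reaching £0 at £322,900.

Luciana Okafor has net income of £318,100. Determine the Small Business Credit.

Small Business Credit: £318,100 is £200 into a £5,000 phase-out range, leaving 4,800/5,000 of the credit: £9,650 × 4,800/5,000 = £9,264.

£9,264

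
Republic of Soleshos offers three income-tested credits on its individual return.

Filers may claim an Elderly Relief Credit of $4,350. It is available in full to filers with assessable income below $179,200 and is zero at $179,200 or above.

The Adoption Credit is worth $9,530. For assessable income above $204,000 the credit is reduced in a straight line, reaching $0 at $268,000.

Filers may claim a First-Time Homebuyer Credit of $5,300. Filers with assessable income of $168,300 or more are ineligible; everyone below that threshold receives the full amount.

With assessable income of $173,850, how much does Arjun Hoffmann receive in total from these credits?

Elderly Relief Credit: $173,850 is below the $179,200 cutoff, so the full $4,350 applies.
Adoption Credit: $173,850 is at or below the $204,000 threshold, so the full $9,530 applies.
First-Time Homebuyer Credit: $173,850 meets or exceeds the $168,300 cutoff, so the credit is $0.
Total: $4,350 + $9,530 + $0 = $13,880.

$13,880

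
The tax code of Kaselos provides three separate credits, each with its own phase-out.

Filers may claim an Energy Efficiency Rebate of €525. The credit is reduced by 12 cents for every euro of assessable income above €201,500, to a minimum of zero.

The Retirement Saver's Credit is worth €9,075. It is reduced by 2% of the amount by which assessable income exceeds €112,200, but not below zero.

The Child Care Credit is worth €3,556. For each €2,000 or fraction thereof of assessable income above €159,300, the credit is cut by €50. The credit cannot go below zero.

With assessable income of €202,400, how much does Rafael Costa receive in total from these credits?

Energy Efficiency Rebate: 12% of the €900 excess over €201,500 is €108; credit = €525 − €108 = €417.
Retirement Saver's Credit: 2% of the €90,200 excess over €112,200 is €1,804; credit = €9,075 − €1,804 = €7,271.
Child Care Credit: income exceeds €159,300 by €43,100, which is 22 full-or-partial €2,000 increments; reduction = 22 × €50 = €1,100, leaving €2,456.
Total: €417 + €7,271 + €2,456 = €10,144.

€10,144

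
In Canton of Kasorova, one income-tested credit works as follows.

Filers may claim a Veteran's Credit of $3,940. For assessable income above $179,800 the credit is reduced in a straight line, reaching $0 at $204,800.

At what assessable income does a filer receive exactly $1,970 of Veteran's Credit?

$1,970 is 1,970/3,940 of the full $3,940, so 1,970/3,940 of the $25,000 range has been used: income = $179,800 + $25,000 × 1,970/3,940 = $192,300.

$192,300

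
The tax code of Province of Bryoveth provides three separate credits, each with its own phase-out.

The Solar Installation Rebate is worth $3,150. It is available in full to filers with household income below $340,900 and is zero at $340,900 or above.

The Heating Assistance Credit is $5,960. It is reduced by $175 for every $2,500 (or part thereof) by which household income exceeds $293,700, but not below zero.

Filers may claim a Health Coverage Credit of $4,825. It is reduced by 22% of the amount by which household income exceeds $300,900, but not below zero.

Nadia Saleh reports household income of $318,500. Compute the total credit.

Solar Installation Rebate: $318,500 is below the $340,900 cutoff, so the full $3,150 applies.
Heating Assistance Credit: income exceeds $293,700 by $24,800, which is 10 full-or-partial $2,500 increments; reduction = 10 × $175 = $1,750, leaving $4,210.
Health Coverage Credit: 22% of the $17,600 excess over $300,900 is $3,872; credit = $4,825 − $3,872 = $953.
Total: $3,150 + $4,210 + $953 = $8,313.

$8,313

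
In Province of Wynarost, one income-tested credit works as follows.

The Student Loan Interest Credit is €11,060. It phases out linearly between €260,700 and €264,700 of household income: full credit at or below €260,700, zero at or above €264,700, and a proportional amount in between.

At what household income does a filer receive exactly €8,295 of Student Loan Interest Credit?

€8,295 is 8,295/11,060 of the full €11,060, so 2,765/11,060 of the €4,000 range has been used: income = €260,700 + €4,000 × 2,765/11,060 = €261,700.

€261,700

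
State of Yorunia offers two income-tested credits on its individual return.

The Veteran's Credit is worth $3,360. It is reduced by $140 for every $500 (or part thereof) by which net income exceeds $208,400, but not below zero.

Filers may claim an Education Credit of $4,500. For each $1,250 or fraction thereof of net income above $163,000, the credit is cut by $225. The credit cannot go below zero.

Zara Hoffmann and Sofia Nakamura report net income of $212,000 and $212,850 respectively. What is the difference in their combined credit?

$140

Zara ($212,000): Veteran's Credit: income exceeds $208,400 by $3,600, which is 8 full-or-partial $500 increments; reduction = 8 × $140 = $1,120, leaving $2,240. Education Credit: income exceeds $163,000 by $49,000 → 40 increments × $225 = $9,000 ≥ base, so the credit is $0. total $2,240 + $0 = $2,240
Sofia ($212,850): Veteran's Credit: income exceeds $208,400 by $4,450, which is 9 full-or-partial $500 increments; reduction = 9 × $140 = $1,260, leaving $2,100. Education Credit: income exceeds $163,000 by $49,850 → 40 increments × $225 = $9,000 ≥ base, so the credit is $0. total $2,100 + $0 = $2,100
Difference: |$2,240 − $2,100| = $140.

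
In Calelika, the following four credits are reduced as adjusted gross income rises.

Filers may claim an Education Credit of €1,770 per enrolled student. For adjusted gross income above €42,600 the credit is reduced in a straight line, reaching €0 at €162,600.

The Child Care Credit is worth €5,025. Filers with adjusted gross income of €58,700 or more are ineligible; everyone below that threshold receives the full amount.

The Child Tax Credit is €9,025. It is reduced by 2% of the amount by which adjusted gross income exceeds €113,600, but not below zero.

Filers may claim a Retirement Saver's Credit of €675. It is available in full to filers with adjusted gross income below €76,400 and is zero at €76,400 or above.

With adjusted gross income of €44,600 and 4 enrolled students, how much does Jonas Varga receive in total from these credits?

Education Credit: base = 4 × €1,770 = €7,080. €44,600 is €2,000 into a €120,000 phase-out range, leaving 118,000/120,000 of the credit: €7,080 × 118,000/120,000 = €6,962.
Child Care Credit: €44,600 is below the €58,700 cutoff, so the full €5,025 applies.
Child Tax Credit: €44,600 is at or below the €113,600 threshold, so the full €9,025 applies.
Retirement Saver's Credit: €44,600 is below the €76,400 cutoff, so the full €675 applies.
Total: €6,962 + €5,025 + €9,025 + €675 = €21,687.

€21,687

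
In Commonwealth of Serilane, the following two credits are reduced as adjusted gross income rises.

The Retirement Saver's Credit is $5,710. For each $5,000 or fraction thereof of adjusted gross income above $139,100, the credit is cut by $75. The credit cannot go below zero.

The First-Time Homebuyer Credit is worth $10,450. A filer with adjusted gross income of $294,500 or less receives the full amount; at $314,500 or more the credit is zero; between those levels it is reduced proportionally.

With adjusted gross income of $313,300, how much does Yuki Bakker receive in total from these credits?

Retirement Saver's Credit: income exceeds $139,100 by $174,200, which is 35 full-or-partial $5,000 increments; reduction = 35 × $75 = $2,625, leaving $3,085.
First-Time Homebuyer Credit: $313,300 is $18,800 into a $20,000 phase-out range, leaving 1,200/20,000 of the credit: $10,450 × 1,200/20,000 = $627.
Total: $3,085 + $627 = $3,712.

$3,712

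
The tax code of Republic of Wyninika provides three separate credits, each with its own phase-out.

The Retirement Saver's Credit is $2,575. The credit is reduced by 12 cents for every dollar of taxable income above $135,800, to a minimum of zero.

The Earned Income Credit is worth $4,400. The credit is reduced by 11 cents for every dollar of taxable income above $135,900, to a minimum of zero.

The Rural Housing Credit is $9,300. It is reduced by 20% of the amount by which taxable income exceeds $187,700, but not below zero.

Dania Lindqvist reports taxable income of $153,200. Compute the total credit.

Retirement Saver's Credit: 12% of the $17,400 excess over $135,800 is $2,088; credit = $2,575 − $2,088 = $487.
Earned Income Credit: 11% of the $17,300 excess over $135,900 is $1,903; credit = $4,400 − $1,903 = $2,497.
Rural Housing Credit: $153,200 is at or below the $187,700 threshold, so the full $9,300 applies.
Total: $487 + $2,497 + $9,300 = $12,284.

$12,284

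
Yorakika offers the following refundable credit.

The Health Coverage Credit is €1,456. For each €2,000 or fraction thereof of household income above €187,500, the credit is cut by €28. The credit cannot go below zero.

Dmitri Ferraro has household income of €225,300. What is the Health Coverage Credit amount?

Health Coverage Credit: income exceeds €187,500 by €37,800, which is 19 full-or-partial €2,000 increments; reduction = 19 × €28 = €532, leaving €924.

€924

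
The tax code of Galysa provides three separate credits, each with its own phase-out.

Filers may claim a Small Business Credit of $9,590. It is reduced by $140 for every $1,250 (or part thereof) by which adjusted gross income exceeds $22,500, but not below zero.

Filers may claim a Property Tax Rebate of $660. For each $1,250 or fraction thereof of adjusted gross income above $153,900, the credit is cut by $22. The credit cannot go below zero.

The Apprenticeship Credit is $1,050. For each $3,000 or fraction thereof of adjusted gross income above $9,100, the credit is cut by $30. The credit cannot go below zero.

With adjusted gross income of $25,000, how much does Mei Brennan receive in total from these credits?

$10,840

Small Business Credit: income exceeds $22,500 by $2,500, which is 2 full-or-partial $1,250 increments; reduction = 2 × $140 = $280, leaving $9,310.
Property Tax Rebate: $25,000 is at or below the $153,900 threshold, so the full $660 applies.
Apprenticeship Credit: income exceeds $9,100 by $15,900, which is 6 full-or-partial $3,000 increments; reduction = 6 × $30 = $180, leaving $870.
Total: $9,310 + $660 + $870 = $10,840.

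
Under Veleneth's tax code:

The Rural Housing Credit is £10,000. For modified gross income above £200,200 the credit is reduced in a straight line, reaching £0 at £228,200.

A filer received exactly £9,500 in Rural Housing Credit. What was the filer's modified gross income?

£9,500 is 9,500/10,000 of the full £10,000, so 500/10,000 of the £28,000 range has been used: income = £200,200 + £28,000 × 500/10,000 = £201,600.

£201,600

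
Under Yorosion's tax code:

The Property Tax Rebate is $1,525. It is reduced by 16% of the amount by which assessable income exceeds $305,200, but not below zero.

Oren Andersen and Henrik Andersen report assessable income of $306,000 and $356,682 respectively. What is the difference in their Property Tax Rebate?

$1,397

Oren ($306,000): Property Tax Rebate: 16% of the $800 excess over $305,200 is $128; credit = $1,525 − $128 = $1,397.
Henrik ($356,682): Property Tax Rebate: 16% of the $51,482 excess over $305,200 is $8,237.12 ≥ base, so the credit is $0.
Difference: |$1,397 − $0| = $1,397.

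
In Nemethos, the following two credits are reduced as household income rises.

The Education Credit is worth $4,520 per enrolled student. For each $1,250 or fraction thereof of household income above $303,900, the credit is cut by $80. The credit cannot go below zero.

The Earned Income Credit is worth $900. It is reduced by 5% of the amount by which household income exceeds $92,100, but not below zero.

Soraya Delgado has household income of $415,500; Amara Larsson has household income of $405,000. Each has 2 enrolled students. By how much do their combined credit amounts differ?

$720

Soraya ($415,500): Education Credit: base = 2 × $4,520 = $9,040. income exceeds $303,900 by $111,600, which is 90 full-or-partial $1,250 increments; reduction = 90 × $80 = $7,200, leaving $1,840. Earned Income Credit: 5% of the $323,400 excess over $92,100 is $16,170 ≥ base, so the credit is $0. total $1,840 + $0 = $1,840
Amara ($405,000): Education Credit: base = 2 × $4,520 = $9,040. income exceeds $303,900 by $101,100, which is 81 full-or-partial $1,250 increments; reduction = 81 × $80 = $6,480, leaving $2,560. Earned Income Credit: 5% of the $312,900 excess over $92,100 is $15,645 ≥ base, so the credit is $0. total $2,560 + $0 = $2,560
Difference: |$1,840 − $2,560| = $720.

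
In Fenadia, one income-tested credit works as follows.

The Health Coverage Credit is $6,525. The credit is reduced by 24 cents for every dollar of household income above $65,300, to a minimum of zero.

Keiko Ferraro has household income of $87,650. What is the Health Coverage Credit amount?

$1,161

Health Coverage Credit: 24% of the $22,350 excess over $65,300 is $5,364; credit = $6,525 − $5,364 = $1,161.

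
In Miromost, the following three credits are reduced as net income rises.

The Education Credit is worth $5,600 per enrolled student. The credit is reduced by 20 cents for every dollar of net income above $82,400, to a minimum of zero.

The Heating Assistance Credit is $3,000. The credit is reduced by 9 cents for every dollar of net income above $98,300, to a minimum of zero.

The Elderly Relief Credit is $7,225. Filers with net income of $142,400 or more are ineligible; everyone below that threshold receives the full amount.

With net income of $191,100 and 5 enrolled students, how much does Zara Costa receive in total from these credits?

Education Credit: base = 5 × $5,600 = $28,000. 20% of the $108,700 excess over $82,400 is $21,740; credit = $28,000 − $21,740 = $6,260.
Heating Assistance Credit: 9% of the $92,800 excess over $98,300 is $8,352 ≥ base, so the credit is $0.
Elderly Relief Credit: $191,100 meets or exceeds the $142,400 cutoff, so the credit is $0.
Total: $6,260 + $0 + $0 = $6,260.

$6,260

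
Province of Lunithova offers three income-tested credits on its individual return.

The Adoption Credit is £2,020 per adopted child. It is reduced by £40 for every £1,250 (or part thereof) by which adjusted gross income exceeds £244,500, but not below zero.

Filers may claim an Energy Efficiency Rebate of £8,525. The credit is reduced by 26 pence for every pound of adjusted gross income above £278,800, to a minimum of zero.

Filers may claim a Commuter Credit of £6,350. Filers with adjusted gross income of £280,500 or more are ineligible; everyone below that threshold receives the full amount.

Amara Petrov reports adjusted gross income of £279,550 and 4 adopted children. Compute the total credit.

Adoption Credit: base = 4 × £2,020 = £8,080. income exceeds £244,500 by £35,050, which is 29 full-or-partial £1,250 increments; reduction = 29 × £40 = £1,160, leaving £6,920.
Energy Efficiency Rebate: 26% of the £750 excess over £278,800 is £195; credit = £8,525 − £195 = £8,330.
Commuter Credit: £279,550 is below the £280,500 cutoff, so the full £6,350 applies.
Total: £6,920 + £8,330 + £6,350 = £21,600.

£21,600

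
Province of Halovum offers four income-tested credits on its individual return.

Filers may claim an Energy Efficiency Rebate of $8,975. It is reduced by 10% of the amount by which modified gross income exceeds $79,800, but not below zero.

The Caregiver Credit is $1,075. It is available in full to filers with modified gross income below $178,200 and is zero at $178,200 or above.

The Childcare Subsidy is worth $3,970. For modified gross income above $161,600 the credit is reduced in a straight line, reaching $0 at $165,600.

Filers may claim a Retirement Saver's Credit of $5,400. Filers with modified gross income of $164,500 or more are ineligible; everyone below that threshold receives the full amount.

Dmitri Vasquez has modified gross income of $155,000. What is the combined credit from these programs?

Energy Efficiency Rebate: 10% of the $75,200 excess over $79,800 is $7,520; credit = $8,975 − $7,520 = $1,455.
Caregiver Credit: $155,000 is below the $178,200 cutoff, so the full $1,075 applies.
Childcare Subsidy: $155,000 is at or below the $161,600 threshold, so the full $3,970 applies.
Retirement Saver's Credit: $155,000 is below the $164,500 cutoff, so the full $5,400 applies.
Total: $1,455 + $1,075 + $3,970 + $5,400 = $11,900.

$11,900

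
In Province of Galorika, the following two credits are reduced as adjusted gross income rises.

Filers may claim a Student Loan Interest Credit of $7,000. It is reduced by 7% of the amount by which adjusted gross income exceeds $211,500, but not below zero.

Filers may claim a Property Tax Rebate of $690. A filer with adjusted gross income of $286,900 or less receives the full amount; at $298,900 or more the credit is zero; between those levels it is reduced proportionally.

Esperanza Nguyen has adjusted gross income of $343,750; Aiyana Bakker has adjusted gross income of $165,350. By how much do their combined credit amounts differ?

Esperanza ($343,750): Student Loan Interest Credit: 7% of the $132,250 excess over $211,500 is $9,257.50 ≥ base, so the credit is $0. Property Tax Rebate: $343,750 is at or above $298,900, so the credit is $0. total $0 + $0 = $0
Aiyana ($165,350): Student Loan Interest Credit: $165,350 is at or below the $211,500 threshold, so the full $7,000 applies. Property Tax Rebate: $165,350 is at or below the $286,900 threshold, so the full $690 applies. total $7,000 + $690 = $7,690
Difference: |$0 − $7,690| = $7,690.

$7,690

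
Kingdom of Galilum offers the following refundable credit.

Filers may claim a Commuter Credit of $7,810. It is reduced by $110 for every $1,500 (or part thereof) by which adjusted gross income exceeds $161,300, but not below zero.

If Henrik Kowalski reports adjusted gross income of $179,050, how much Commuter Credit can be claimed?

$6,490

Commuter Credit: income exceeds $161,300 by $17,750, which is 12 full-or-partial $1,500 increments; reduction = 12 × $110 = $1,320, leaving $6,490.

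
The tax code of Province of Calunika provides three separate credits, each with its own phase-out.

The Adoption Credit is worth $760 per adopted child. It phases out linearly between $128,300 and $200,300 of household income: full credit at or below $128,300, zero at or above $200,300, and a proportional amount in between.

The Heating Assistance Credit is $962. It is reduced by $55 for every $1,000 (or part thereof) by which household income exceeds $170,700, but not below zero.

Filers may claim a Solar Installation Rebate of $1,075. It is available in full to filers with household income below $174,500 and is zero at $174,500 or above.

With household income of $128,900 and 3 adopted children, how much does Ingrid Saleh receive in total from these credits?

$4,298

Adoption Credit: base = 3 × $760 = $2,280. $128,900 is $600 into a $72,000 phase-out range, leaving 71,400/72,000 of the credit: $2,280 × 71,400/72,000 = $2,261.
Heating Assistance Credit: $128,900 is at or below the $170,700 threshold, so the full $962 applies.
Solar Installation Rebate: $128,900 is below the $174,500 cutoff, so the full $1,075 applies.
Total: $2,261 + $962 + $1,075 = $4,298.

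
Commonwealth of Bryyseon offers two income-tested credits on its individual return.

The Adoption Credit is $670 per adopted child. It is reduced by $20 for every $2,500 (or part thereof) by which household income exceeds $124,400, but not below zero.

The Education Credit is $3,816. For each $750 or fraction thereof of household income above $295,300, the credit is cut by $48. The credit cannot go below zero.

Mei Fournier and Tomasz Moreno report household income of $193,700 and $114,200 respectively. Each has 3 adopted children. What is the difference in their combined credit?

Mei ($193,700): Adoption Credit: base = 3 × $670 = $2,010. income exceeds $124,400 by $69,300, which is 28 full-or-partial $2,500 increments; reduction = 28 × $20 = $560, leaving $1,450. Education Credit: $193,700 is at or below the $295,300 threshold, so the full $3,816 applies. total $1,450 + $3,816 = $5,266
Tomasz ($114,200): Adoption Credit: base = 3 × $670 = $2,010. $114,200 is at or below the $124,400 threshold, so the full $2,010 applies. Education Credit: $114,200 is at or below the $295,300 threshold, so the full $3,816 applies. total $2,010 + $3,816 = $5,826
Difference: |$5,266 − $5,826| = $560.

$560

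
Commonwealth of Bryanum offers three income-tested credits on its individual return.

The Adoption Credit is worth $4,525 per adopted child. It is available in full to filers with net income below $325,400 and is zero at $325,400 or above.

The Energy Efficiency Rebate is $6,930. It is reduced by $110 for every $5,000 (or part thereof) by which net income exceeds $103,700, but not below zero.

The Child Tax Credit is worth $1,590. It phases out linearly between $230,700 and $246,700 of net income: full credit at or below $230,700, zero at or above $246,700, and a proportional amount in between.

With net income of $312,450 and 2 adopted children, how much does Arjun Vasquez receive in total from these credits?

Adoption Credit: base = 2 × $4,525 = $9,050. $312,450 is below the $325,400 cutoff, so the full $9,050 applies.
Energy Efficiency Rebate: income exceeds $103,700 by $208,750, which is 42 full-or-partial $5,000 increments; reduction = 42 × $110 = $4,620, leaving $2,310.
Child Tax Credit: $312,450 is at or above $246,700, so the credit is $0.
Total: $9,050 + $2,310 + $0 = $11,360.

$11,360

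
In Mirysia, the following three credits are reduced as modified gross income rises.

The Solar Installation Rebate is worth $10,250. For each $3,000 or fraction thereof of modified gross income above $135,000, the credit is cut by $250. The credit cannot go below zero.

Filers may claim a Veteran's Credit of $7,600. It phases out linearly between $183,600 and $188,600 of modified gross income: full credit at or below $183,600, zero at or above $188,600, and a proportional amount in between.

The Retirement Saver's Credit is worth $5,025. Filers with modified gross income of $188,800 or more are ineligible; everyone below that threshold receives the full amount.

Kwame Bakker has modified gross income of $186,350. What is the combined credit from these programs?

Solar Installation Rebate: income exceeds $135,000 by $51,350, which is 18 full-or-partial $3,000 increments; reduction = 18 × $250 = $4,500, leaving $5,750.
Veteran's Credit: $186,350 is $2,750 into a $5,000 phase-out range, leaving 2,250/5,000 of the credit: $7,600 × 2,250/5,000 = $3,420.
Retirement Saver's Credit: $186,350 is below the $188,800 cutoff, so the full $5,025 applies.
Total: $5,750 + $3,420 + $5,025 = $14,195.

$14,195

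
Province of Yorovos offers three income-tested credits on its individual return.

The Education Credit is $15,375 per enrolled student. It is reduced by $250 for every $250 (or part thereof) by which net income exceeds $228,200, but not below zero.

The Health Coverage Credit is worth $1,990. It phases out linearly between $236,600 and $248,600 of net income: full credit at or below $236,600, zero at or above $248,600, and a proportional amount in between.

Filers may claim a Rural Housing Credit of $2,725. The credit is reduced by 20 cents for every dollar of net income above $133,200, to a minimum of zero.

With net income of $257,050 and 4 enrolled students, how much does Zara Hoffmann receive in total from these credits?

$32,500

Education Credit: base = 4 × $15,375 = $61,500. income exceeds $228,200 by $28,850, which is 116 full-or-partial $250 increments; reduction = 116 × $250 = $29,000, leaving $32,500.
Health Coverage Credit: $257,050 is at or above $248,600, so the credit is $0.
Rural Housing Credit: 20% of the $123,850 excess over $133,200 is $24,770 ≥ base, so the credit is $0.
Total: $32,500 + $0 + $0 = $32,500.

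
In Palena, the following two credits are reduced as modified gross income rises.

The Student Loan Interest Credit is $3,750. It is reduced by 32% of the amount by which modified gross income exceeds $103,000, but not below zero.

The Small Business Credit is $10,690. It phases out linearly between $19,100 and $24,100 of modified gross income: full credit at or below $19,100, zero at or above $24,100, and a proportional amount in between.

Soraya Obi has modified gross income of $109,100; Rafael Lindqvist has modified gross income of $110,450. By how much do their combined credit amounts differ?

Soraya ($109,100): Student Loan Interest Credit: 32% of the $6,100 excess over $103,000 is $1,952; credit = $3,750 − $1,952 = $1,798. Small Business Credit: $109,100 is at or above $24,100, so the credit is $0. total $1,798 + $0 = $1,798
Rafael ($110,450): Student Loan Interest Credit: 32% of the $7,450 excess over $103,000 is $2,384; credit = $3,750 − $2,384 = $1,366. Small Business Credit: $110,450 is at or above $24,100, so the credit is $0. total $1,366 + $0 = $1,366
Difference: |$1,798 − $1,366| = $432.

$432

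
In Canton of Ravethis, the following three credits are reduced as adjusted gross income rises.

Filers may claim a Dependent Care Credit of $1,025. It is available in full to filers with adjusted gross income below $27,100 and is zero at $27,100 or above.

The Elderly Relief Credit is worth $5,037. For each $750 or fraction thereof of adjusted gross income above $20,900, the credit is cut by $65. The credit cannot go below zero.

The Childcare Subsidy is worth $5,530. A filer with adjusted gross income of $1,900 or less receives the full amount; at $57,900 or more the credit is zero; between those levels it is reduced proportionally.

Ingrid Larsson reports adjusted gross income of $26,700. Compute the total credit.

$8,623

Dependent Care Credit: $26,700 is below the $27,100 cutoff, so the full $1,025 applies.
Elderly Relief Credit: income exceeds $20,900 by $5,800, which is 8 full-or-partial $750 increments; reduction = 8 × $65 = $520, leaving $4,517.
Childcare Subsidy: $26,700 is $24,800 into a $56,000 phase-out range, leaving 31,200/56,000 of the credit: $5,530 × 31,200/56,000 = $3,081.
Total: $1,025 + $4,517 + $3,081 = $8,623.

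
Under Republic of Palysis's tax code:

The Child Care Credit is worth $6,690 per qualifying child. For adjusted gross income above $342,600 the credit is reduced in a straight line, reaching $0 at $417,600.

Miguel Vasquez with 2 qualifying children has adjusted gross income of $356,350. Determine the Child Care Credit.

Child Care Credit: base = 2 × $6,690 = $13,380. $356,350 is $13,750 into a $75,000 phase-out range, leaving 61,250/75,000 of the credit: $13,380 × 61,250/75,000 = $10,927.

$10,927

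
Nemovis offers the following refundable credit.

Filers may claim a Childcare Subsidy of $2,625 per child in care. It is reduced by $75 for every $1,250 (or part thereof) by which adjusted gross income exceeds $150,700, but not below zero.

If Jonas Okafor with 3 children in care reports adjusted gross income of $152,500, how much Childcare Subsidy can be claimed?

$7,725

Childcare Subsidy: base = 3 × $2,625 = $7,875. income exceeds $150,700 by $1,800, which is 2 full-or-partial $1,250 increments; reduction = 2 × $75 = $150, leaving $7,725.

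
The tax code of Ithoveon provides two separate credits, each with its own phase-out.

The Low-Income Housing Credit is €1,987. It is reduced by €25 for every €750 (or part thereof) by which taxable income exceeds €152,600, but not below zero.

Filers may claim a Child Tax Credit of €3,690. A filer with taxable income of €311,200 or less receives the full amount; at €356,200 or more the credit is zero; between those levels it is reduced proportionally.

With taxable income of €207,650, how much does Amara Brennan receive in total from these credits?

Low-Income Housing Credit: income exceeds €152,600 by €55,050, which is 74 full-or-partial €750 increments; reduction = 74 × €25 = €1,850, leaving €137.
Child Tax Credit: €207,650 is at or below the €311,200 threshold, so the full €3,690 applies.
Total: €137 + €3,690 = €3,827.

€3,827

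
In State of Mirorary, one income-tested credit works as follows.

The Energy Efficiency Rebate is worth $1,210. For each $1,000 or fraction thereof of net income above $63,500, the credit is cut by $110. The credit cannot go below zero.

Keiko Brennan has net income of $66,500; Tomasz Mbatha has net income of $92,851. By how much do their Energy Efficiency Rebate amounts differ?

$880

Keiko ($66,500): Energy Efficiency Rebate: income exceeds $63,500 by $3,000, which is 3 full-or-partial $1,000 increments; reduction = 3 × $110 = $330, leaving $880.
Tomasz ($92,851): Energy Efficiency Rebate: income exceeds $63,500 by $29,351 → 30 increments × $110 = $3,300 ≥ base, so the credit is $0.
Difference: |$880 − $0| = $880.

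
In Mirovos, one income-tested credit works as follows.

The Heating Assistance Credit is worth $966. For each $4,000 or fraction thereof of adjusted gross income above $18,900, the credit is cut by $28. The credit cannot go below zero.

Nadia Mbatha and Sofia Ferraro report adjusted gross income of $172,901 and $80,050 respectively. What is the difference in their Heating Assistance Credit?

Nadia ($172,901): Heating Assistance Credit: income exceeds $18,900 by $154,001 → 39 increments × $28 = $1,092 ≥ base, so the credit is $0.
Sofia ($80,050): Heating Assistance Credit: income exceeds $18,900 by $61,150, which is 16 full-or-partial $4,000 increments; reduction = 16 × $28 = $448, leaving $518.
Difference: |$0 − $518| = $518.

$518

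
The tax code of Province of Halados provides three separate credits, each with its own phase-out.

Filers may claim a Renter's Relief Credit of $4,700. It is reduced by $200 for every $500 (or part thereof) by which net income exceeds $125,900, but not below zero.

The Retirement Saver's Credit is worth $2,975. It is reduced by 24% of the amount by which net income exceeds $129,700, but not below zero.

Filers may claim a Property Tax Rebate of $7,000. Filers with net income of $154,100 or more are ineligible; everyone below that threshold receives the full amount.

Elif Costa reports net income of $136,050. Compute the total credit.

Renter's Relief Credit: income exceeds $125,900 by $10,150, which is 21 full-or-partial $500 increments; reduction = 21 × $200 = $4,200, leaving $500.
Retirement Saver's Credit: 24% of the $6,350 excess over $129,700 is $1,524; credit = $2,975 − $1,524 = $1,451.
Property Tax Rebate: $136,050 is below the $154,100 cutoff, so the full $7,000 applies.
Total: $500 + $1,451 + $7,000 = $8,951.

$8,951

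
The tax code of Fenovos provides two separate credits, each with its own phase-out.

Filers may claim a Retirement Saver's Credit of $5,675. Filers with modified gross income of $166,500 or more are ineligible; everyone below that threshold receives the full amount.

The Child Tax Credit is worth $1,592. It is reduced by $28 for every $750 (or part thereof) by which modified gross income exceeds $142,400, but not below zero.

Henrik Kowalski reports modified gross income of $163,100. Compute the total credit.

$6,483

Retirement Saver's Credit: $163,100 is below the $166,500 cutoff, so the full $5,675 applies.
Child Tax Credit: income exceeds $142,400 by $20,700, which is 28 full-or-partial $750 increments; reduction = 28 × $28 = $784, leaving $808.
Total: $5,675 + $808 = $6,483.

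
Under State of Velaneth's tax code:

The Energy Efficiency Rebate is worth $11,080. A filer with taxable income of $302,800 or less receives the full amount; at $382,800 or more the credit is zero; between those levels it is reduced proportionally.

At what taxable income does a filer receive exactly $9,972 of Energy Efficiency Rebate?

$310,800

$9,972 is 9,972/11,080 of the full $11,080, so 1,108/11,080 of the $80,000 range has been used: income = $302,800 + $80,000 × 1,108/11,080 = $310,800.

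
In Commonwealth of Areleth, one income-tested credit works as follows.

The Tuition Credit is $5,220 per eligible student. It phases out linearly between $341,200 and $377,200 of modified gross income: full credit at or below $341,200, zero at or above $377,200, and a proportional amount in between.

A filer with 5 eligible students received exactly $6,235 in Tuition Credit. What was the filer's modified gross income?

Full credit = 5 × $5,220 = $26,100.
$6,235 is 6,235/26,100 of the full $26,100, so 19,865/26,100 of the $36,000 range has been used: income = $341,200 + $36,000 × 19,865/26,100 = $368,600.

$368,600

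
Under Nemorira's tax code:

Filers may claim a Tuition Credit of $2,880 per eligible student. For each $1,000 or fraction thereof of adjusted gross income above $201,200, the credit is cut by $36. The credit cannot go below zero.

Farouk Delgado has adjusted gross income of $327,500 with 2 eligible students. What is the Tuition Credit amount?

$1,188

Tuition Credit: base = 2 × $2,880 = $5,760. income exceeds $201,200 by $126,300, which is 127 full-or-partial $1,000 increments; reduction = 127 × $36 = $4,572, leaving $1,188.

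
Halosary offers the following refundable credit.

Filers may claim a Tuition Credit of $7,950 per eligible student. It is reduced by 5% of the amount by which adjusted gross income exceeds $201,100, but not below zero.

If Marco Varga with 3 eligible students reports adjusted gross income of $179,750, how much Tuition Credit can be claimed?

$23,850

Tuition Credit: base = 3 × $7,950 = $23,850. $179,750 is at or below the $201,100 threshold, so the full $23,850 applies.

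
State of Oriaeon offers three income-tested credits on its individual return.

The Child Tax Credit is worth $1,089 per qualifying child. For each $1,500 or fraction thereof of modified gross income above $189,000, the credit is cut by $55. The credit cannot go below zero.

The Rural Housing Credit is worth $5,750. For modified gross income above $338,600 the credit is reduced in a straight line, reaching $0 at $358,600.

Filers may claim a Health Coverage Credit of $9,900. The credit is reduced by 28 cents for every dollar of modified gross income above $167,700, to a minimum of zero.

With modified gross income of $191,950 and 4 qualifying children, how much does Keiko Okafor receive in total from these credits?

Child Tax Credit: base = 4 × $1,089 = $4,356. income exceeds $189,000 by $2,950, which is 2 full-or-partial $1,500 increments; reduction = 2 × $55 = $110, leaving $4,246.
Rural Housing Credit: $191,950 is at or below the $338,600 threshold, so the full $5,750 applies.
Health Coverage Credit: 28% of the $24,250 excess over $167,700 is $6,790; credit = $9,900 − $6,790 = $3,110.
Total: $4,246 + $5,750 + $3,110 = $13,106.

$13,106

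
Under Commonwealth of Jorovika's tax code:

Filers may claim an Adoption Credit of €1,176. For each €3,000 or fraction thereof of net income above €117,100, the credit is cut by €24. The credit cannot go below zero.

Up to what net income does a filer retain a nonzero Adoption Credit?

€261,100

After 48 increments the reduction is 48 × €24 = €1,152, leaving €24; one more increment wipes it out. Increment 48 ends at excess 48 × €3,000 = €144,000, so the highest qualifying income is €117,100 + €144,000 = €261,100.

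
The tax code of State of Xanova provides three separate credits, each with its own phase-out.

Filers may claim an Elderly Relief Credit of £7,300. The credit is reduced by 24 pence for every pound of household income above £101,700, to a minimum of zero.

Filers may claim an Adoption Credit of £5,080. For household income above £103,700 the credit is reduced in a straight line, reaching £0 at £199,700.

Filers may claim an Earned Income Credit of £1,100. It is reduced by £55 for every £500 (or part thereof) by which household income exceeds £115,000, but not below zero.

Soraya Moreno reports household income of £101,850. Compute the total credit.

£13,444

Elderly Relief Credit: 24% of the £150 excess over £101,700 is £36; credit = £7,300 − £36 = £7,264.
Adoption Credit: £101,850 is at or below the £103,700 threshold, so the full £5,080 applies.
Earned Income Credit: £101,850 is at or below the £115,000 threshold, so the full £1,100 applies.
Total: £7,264 + £5,080 + £1,100 = £13,444.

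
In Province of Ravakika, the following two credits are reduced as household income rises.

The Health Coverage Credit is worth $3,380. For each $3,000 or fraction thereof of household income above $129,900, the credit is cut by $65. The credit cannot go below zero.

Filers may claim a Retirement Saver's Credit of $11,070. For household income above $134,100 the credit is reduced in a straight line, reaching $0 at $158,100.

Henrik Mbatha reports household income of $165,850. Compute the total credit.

Health Coverage Credit: income exceeds $129,900 by $35,950, which is 12 full-or-partial $3,000 increments; reduction = 12 × $65 = $780, leaving $2,600.
Retirement Saver's Credit: $165,850 is at or above $158,100, so the credit is $0.
Total: $2,600 + $0 = $2,600.

$2,600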